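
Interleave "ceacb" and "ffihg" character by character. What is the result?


Interleaving "ceacb" and "ffihg":
  Position 0: 'c' from first, 'f' from second => "cf"
  Position 1: 'e' from first, 'f' from second => "ef"
  Position 2: 'a' from first, 'i' from second => "ai"
  Position 3: 'c' from first, 'h' from second => "ch"
  Position 4: 'b' from first, 'g' from second => "bg"
Result: cfefaichbg

cfefaichbg


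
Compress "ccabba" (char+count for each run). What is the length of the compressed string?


Input: ccabba
Runs:
  'c' x 2 => "c2"
  'a' x 1 => "a1"
  'b' x 2 => "b2"
  'a' x 1 => "a1"
Compressed: "c2a1b2a1"
Compressed length: 8

8


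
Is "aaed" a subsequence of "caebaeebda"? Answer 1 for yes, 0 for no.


Check if "aaed" is a subsequence of "caebaeebda"
Greedy scan:
  Position 0 ('c'): no match needed
  Position 1 ('a'): matches sub[0] = 'a'
  Position 2 ('e'): no match needed
  Position 3 ('b'): no match needed
  Position 4 ('a'): matches sub[1] = 'a'
  Position 5 ('e'): matches sub[2] = 'e'
  Position 6 ('e'): no match needed
  Position 7 ('b'): no match needed
  Position 8 ('d'): matches sub[3] = 'd'
  Position 9 ('a'): no match needed
All 4 characters matched => is a subsequence

1


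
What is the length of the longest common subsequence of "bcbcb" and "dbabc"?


LCS of "bcbcb" and "dbabc"
DP table:
           d    b    a    b    c
      0    0    0    0    0    0
  b   0    0    1    1    1    1
  c   0    0    1    1    1    2
  b   0    0    1    1    2    2
  c   0    0    1    1    2    3
  b   0    0    1    1    2    3
LCS length = dp[5][5] = 3

3


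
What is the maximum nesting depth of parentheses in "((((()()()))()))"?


Input: "((((()()()))()))"
Tracking depth:
  Position 0 '(': depth becomes 1
  Position 1 '(': depth becomes 2
  Position 2 '(': depth becomes 3
  Position 3 '(': depth becomes 4
  Position 4 '(': depth becomes 5
  Position 5 ')': depth becomes 4
  Position 6 '(': depth becomes 5
  Position 7 ')': depth becomes 4
  Position 8 '(': depth becomes 5
  Position 9 ')': depth becomes 4
  Position 10 ')': depth becomes 3
  Position 11 ')': depth becomes 2
  Position 12 '(': depth becomes 3
  Position 13 ')': depth becomes 2
  Position 14 ')': depth becomes 1
  Position 15 ')': depth becomes 0
Maximum depth reached: 5

5


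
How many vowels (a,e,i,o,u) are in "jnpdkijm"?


Input: jnpdkijm
Checking each character:
  'j' at position 0: consonant
  'n' at position 1: consonant
  'p' at position 2: consonant
  'd' at position 3: consonant
  'k' at position 4: consonant
  'i' at position 5: vowel (running total: 1)
  'j' at position 6: consonant
  'm' at position 7: consonant
Total vowels: 1

1


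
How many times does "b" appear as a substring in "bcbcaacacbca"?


Searching for "b" in "bcbcaacacbca"
Scanning each position:
  Position 0: "b" => MATCH
  Position 1: "c" => no
  Position 2: "b" => MATCH
  Position 3: "c" => no
  Position 4: "a" => no
  Position 5: "a" => no
  Position 6: "c" => no
  Position 7: "a" => no
  Position 8: "c" => no
  Position 9: "b" => MATCH
  Position 10: "c" => no
  Position 11: "a" => no
Total occurrences: 3

3


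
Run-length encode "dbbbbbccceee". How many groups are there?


Input: dbbbbbccceee
Scanning for consecutive runs:
  Group 1: 'd' x 1 (positions 0-0)
  Group 2: 'b' x 5 (positions 1-5)
  Group 3: 'c' x 3 (positions 6-8)
  Group 4: 'e' x 3 (positions 9-11)
Total groups: 4

4


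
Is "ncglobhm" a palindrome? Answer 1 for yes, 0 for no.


Input: ncglobhm
Reversed: mhbolgcn
  Compare pos 0 ('n') with pos 7 ('m'): MISMATCH
  Compare pos 1 ('c') with pos 6 ('h'): MISMATCH
  Compare pos 2 ('g') with pos 5 ('b'): MISMATCH
  Compare pos 3 ('l') with pos 4 ('o'): MISMATCH
Result: not a palindrome

0


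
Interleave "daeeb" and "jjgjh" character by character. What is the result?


Interleaving "daeeb" and "jjgjh":
  Position 0: 'd' from first, 'j' from second => "dj"
  Position 1: 'a' from first, 'j' from second => "aj"
  Position 2: 'e' from first, 'g' from second => "eg"
  Position 3: 'e' from first, 'j' from second => "ej"
  Position 4: 'b' from first, 'h' from second => "bh"
Result: djajegejbh

djajegejbh


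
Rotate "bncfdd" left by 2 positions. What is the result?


Input: "bncfdd", rotate left by 2
First 2 characters: "bn"
Remaining characters: "cfdd"
Concatenate remaining + first: "cfdd" + "bn" = "cfddbn"

cfddbn


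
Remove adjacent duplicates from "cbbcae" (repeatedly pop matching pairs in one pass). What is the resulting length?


Input: cbbcae
Stack-based adjacent duplicate removal:
  Read 'c': push. Stack: c
  Read 'b': push. Stack: cb
  Read 'b': matches stack top 'b' => pop. Stack: c
  Read 'c': matches stack top 'c' => pop. Stack: (empty)
  Read 'a': push. Stack: a
  Read 'e': push. Stack: ae
Final stack: "ae" (length 2)

2


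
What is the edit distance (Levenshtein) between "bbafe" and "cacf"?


Computing edit distance: "bbafe" -> "cacf"
DP table:
           c    a    c    f
      0    1    2    3    4
  b   1    1    2    3    4
  b   2    2    2    3    4
  a   3    3    2    3    4
  f   4    4    3    3    3
  e   5    5    4    4    4
Edit distance = dp[5][4] = 4

4


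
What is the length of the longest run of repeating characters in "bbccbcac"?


Input: "bbccbcac"
Scanning for longest run:
  Position 1 ('b'): continues run of 'b', length=2
  Position 2 ('c'): new char, reset run to 1
  Position 3 ('c'): continues run of 'c', length=2
  Position 4 ('b'): new char, reset run to 1
  Position 5 ('c'): new char, reset run to 1
  Position 6 ('a'): new char, reset run to 1
  Position 7 ('c'): new char, reset run to 1
Longest run: 'b' with length 2

2


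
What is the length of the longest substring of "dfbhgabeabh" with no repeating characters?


Input: "dfbhgabeabh"
Sliding window (track last position of each char):
  Position 0 ('d'): window [0,0] length 1 -- new best
  Position 1 ('f'): window [0,1] length 2 -- new best
  Position 2 ('b'): window [0,2] length 3 -- new best
  Position 3 ('h'): window [0,3] length 4 -- new best
  Position 4 ('g'): window [0,4] length 5 -- new best
  Position 5 ('a'): window [0,5] length 6 -- new best
  Position 6 ('b'): repeat (last at 2), move window start to 3
  Position 6 ('b'): window [3,6] length 4
  Position 7 ('e'): window [3,7] length 5
  Position 8 ('a'): repeat (last at 5), move window start to 6
  Position 8 ('a'): window [6,8] length 3
  Position 9 ('b'): repeat (last at 6), move window start to 7
  Position 9 ('b'): window [7,9] length 3
  Position 10 ('h'): window [7,10] length 4
Longest substring with no repeats: "dfbhga" with length 6

6


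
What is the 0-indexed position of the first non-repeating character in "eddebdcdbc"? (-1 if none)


Input: eddebdcdbc
Character frequencies:
  'b': 2
  'c': 2
  'd': 4
  'e': 2
Scanning left to right for freq == 1:
  Position 0 ('e'): freq=2, skip
  Position 1 ('d'): freq=4, skip
  Position 2 ('d'): freq=4, skip
  Position 3 ('e'): freq=2, skip
  Position 4 ('b'): freq=2, skip
  Position 5 ('d'): freq=4, skip
  Position 6 ('c'): freq=2, skip
  Position 7 ('d'): freq=4, skip
  Position 8 ('b'): freq=2, skip
  Position 9 ('c'): freq=2, skip
  No unique character found => answer = -1

-1


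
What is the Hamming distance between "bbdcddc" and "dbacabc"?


Comparing "bbdcddc" and "dbacabc" position by position:
  Position 0: 'b' vs 'd' => differ
  Position 1: 'b' vs 'b' => same
  Position 2: 'd' vs 'a' => differ
  Position 3: 'c' vs 'c' => same
  Position 4: 'd' vs 'a' => differ
  Position 5: 'd' vs 'b' => differ
  Position 6: 'c' vs 'c' => same
Total differences (Hamming distance): 4

4


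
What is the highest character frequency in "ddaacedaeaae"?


Input: ddaacedaeaae
Character counts:
  'a': 5
  'c': 1
  'd': 3
  'e': 3
Maximum frequency: 5

5


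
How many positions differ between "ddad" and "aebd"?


Comparing "ddad" and "aebd" position by position:
  Position 0: 'd' vs 'a' => DIFFER
  Position 1: 'd' vs 'e' => DIFFER
  Position 2: 'a' vs 'b' => DIFFER
  Position 3: 'd' vs 'd' => same
Positions that differ: 3

3


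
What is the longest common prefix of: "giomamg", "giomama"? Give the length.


Words: giomamg, giomama
  Position 0: all 'g' => match
  Position 1: all 'i' => match
  Position 2: all 'o' => match
  Position 3: all 'm' => match
  Position 4: all 'a' => match
  Position 5: all 'm' => match
  Position 6: ('g', 'a') => mismatch, stop
LCP = "giomam" (length 6)

6


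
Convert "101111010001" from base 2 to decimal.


Input: "101111010001" in base 2
Positional expansion:
  Digit '1' (value 1) x 2^11 = 2048
  Digit '0' (value 0) x 2^10 = 0
  Digit '1' (value 1) x 2^9 = 512
  Digit '1' (value 1) x 2^8 = 256
  Digit '1' (value 1) x 2^7 = 128
  Digit '1' (value 1) x 2^6 = 64
  Digit '0' (value 0) x 2^5 = 0
  Digit '1' (value 1) x 2^4 = 16
  Digit '0' (value 0) x 2^3 = 0
  Digit '0' (value 0) x 2^2 = 0
  Digit '0' (value 0) x 2^1 = 0
  Digit '1' (value 1) x 2^0 = 1
Sum = 3025

3025


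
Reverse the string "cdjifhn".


Input: cdjifhn
Reading characters right to left:
  Position 6: 'n'
  Position 5: 'h'
  Position 4: 'f'
  Position 3: 'i'
  Position 2: 'j'
  Position 1: 'd'
  Position 0: 'c'
Reversed: nhfijdc

nhfijdc


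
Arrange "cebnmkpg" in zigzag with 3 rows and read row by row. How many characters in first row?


Zigzag "cebnmkpg" into 3 rows:
Placing characters:
  'c' => row 0
  'e' => row 1
  'b' => row 2
  'n' => row 1
  'm' => row 0
  'k' => row 1
  'p' => row 2
  'g' => row 1
Rows:
  Row 0: "cm"
  Row 1: "enkg"
  Row 2: "bp"
First row length: 2

2


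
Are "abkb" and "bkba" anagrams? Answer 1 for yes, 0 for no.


Strings: "abkb", "bkba"
Sorted first:  abbk
Sorted second: abbk
Sorted forms match => anagrams

1


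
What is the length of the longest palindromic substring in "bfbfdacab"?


Input: "bfbfdacab"
Checking substrings for palindromes:
  [0:3] "bfb" (len 3) => palindrome
  [1:4] "fbf" (len 3) => palindrome
  [5:8] "aca" (len 3) => palindrome
Longest palindromic substring: "bfb" with length 3

3


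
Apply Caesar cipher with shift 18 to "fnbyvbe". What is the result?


Caesar cipher: shift "fnbyvbe" by 18
  'f' (pos 5) + 18 = pos 23 = 'x'
  'n' (pos 13) + 18 = pos 5 = 'f'
  'b' (pos 1) + 18 = pos 19 = 't'
  'y' (pos 24) + 18 = pos 16 = 'q'
  'v' (pos 21) + 18 = pos 13 = 'n'
  'b' (pos 1) + 18 = pos 19 = 't'
  'e' (pos 4) + 18 = pos 22 = 'w'
Result: xftqntw

xftqntw


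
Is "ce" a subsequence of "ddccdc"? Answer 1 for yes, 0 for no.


Check if "ce" is a subsequence of "ddccdc"
Greedy scan:
  Position 0 ('d'): no match needed
  Position 1 ('d'): no match needed
  Position 2 ('c'): matches sub[0] = 'c'
  Position 3 ('c'): no match needed
  Position 4 ('d'): no match needed
  Position 5 ('c'): no match needed
Only matched 1/2 characters => not a subsequence

0


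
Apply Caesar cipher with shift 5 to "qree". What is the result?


Caesar cipher: shift "qree" by 5
  'q' (pos 16) + 5 = pos 21 = 'v'
  'r' (pos 17) + 5 = pos 22 = 'w'
  'e' (pos 4) + 5 = pos 9 = 'j'
  'e' (pos 4) + 5 = pos 9 = 'j'
Result: vwjj

vwjj


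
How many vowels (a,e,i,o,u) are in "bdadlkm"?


Input: bdadlkm
Checking each character:
  'b' at position 0: consonant
  'd' at position 1: consonant
  'a' at position 2: vowel (running total: 1)
  'd' at position 3: consonant
  'l' at position 4: consonant
  'k' at position 5: consonant
  'm' at position 6: consonant
Total vowels: 1

1


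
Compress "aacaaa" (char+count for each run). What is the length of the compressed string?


Input: aacaaa
Runs:
  'a' x 2 => "a2"
  'c' x 1 => "c1"
  'a' x 3 => "a3"
Compressed: "a2c1a3"
Compressed length: 6

6


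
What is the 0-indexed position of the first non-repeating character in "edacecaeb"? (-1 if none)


Input: edacecaeb
Character frequencies:
  'a': 2
  'b': 1
  'c': 2
  'd': 1
  'e': 3
Scanning left to right for freq == 1:
  Position 0 ('e'): freq=3, skip
  Position 1 ('d'): unique! => answer = 1

1


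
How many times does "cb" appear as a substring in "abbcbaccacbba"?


Searching for "cb" in "abbcbaccacbba"
Scanning each position:
  Position 0: "ab" => no
  Position 1: "bb" => no
  Position 2: "bc" => no
  Position 3: "cb" => MATCH
  Position 4: "ba" => no
  Position 5: "ac" => no
  Position 6: "cc" => no
  Position 7: "ca" => no
  Position 8: "ac" => no
  Position 9: "cb" => MATCH
  Position 10: "bb" => no
  Position 11: "ba" => no
Total occurrences: 2

2


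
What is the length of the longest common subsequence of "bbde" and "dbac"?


LCS of "bbde" and "dbac"
DP table:
           d    b    a    c
      0    0    0    0    0
  b   0    0    1    1    1
  b   0    0    1    1    1
  d   0    1    1    1    1
  e   0    1    1    1    1
LCS length = dp[4][4] = 1

1


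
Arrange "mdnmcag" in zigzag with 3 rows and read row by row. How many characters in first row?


Zigzag "mdnmcag" into 3 rows:
Placing characters:
  'm' => row 0
  'd' => row 1
  'n' => row 2
  'm' => row 1
  'c' => row 0
  'a' => row 1
  'g' => row 2
Rows:
  Row 0: "mc"
  Row 1: "dma"
  Row 2: "ng"
First row length: 2

2


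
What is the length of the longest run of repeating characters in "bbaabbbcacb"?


Input: "bbaabbbcacb"
Scanning for longest run:
  Position 1 ('b'): continues run of 'b', length=2
  Position 2 ('a'): new char, reset run to 1
  Position 3 ('a'): continues run of 'a', length=2
  Position 4 ('b'): new char, reset run to 1
  Position 5 ('b'): continues run of 'b', length=2
  Position 6 ('b'): continues run of 'b', length=3
  Position 7 ('c'): new char, reset run to 1
  Position 8 ('a'): new char, reset run to 1
  Position 9 ('c'): new char, reset run to 1
  Position 10 ('b'): new char, reset run to 1
Longest run: 'b' with length 3

3


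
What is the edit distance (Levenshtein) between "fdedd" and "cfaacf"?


Computing edit distance: "fdedd" -> "cfaacf"
DP table:
           c    f    a    a    c    f
      0    1    2    3    4    5    6
  f   1    1    1    2    3    4    5
  d   2    2    2    2    3    4    5
  e   3    3    3    3    3    4    5
  d   4    4    4    4    4    4    5
  d   5    5    5    5    5    5    5
Edit distance = dp[5][6] = 5

5


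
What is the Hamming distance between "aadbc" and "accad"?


Comparing "aadbc" and "accad" position by position:
  Position 0: 'a' vs 'a' => same
  Position 1: 'a' vs 'c' => differ
  Position 2: 'd' vs 'c' => differ
  Position 3: 'b' vs 'a' => differ
  Position 4: 'c' vs 'd' => differ
Total differences (Hamming distance): 4

4


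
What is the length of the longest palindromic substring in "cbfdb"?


Input: "cbfdb"
Checking substrings for palindromes:
  No multi-char palindromic substrings found
Longest palindromic substring: "c" with length 1

1


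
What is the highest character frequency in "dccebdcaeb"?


Input: dccebdcaeb
Character counts:
  'a': 1
  'b': 2
  'c': 3
  'd': 2
  'e': 2
Maximum frequency: 3

3


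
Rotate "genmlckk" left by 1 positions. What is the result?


Input: "genmlckk", rotate left by 1
First 1 characters: "g"
Remaining characters: "enmlckk"
Concatenate remaining + first: "enmlckk" + "g" = "enmlckkg"

enmlckkg


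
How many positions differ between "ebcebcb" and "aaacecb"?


Comparing "ebcebcb" and "aaacecb" position by position:
  Position 0: 'e' vs 'a' => DIFFER
  Position 1: 'b' vs 'a' => DIFFER
  Position 2: 'c' vs 'a' => DIFFER
  Position 3: 'e' vs 'c' => DIFFER
  Position 4: 'b' vs 'e' => DIFFER
  Position 5: 'c' vs 'c' => same
  Position 6: 'b' vs 'b' => same
Positions that differ: 5

5


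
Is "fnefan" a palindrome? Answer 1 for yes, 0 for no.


Input: fnefan
Reversed: nafenf
  Compare pos 0 ('f') with pos 5 ('n'): MISMATCH
  Compare pos 1 ('n') with pos 4 ('a'): MISMATCH
  Compare pos 2 ('e') with pos 3 ('f'): MISMATCH
Result: not a palindrome

0


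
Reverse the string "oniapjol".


Input: oniapjol
Reading characters right to left:
  Position 7: 'l'
  Position 6: 'o'
  Position 5: 'j'
  Position 4: 'p'
  Position 3: 'a'
  Position 2: 'i'
  Position 1: 'n'
  Position 0: 'o'
Reversed: lojpaino

lojpaino


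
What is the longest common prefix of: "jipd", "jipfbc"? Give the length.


Words: jipd, jipfbc
  Position 0: all 'j' => match
  Position 1: all 'i' => match
  Position 2: all 'p' => match
  Position 3: ('d', 'f') => mismatch, stop
LCP = "jip" (length 3)

3


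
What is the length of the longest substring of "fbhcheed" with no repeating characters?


Input: "fbhcheed"
Sliding window (track last position of each char):
  Position 0 ('f'): window [0,0] length 1 -- new best
  Position 1 ('b'): window [0,1] length 2 -- new best
  Position 2 ('h'): window [0,2] length 3 -- new best
  Position 3 ('c'): window [0,3] length 4 -- new best
  Position 4 ('h'): repeat (last at 2), move window start to 3
  Position 4 ('h'): window [3,4] length 2
  Position 5 ('e'): window [3,5] length 3
  Position 6 ('e'): repeat (last at 5), move window start to 6
  Position 6 ('e'): window [6,6] length 1
  Position 7 ('d'): window [6,7] length 2
Longest substring with no repeats: "fbhc" with length 4

4


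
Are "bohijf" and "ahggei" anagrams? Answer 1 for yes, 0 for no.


Strings: "bohijf", "ahggei"
Sorted first:  bfhijo
Sorted second: aegghi
Differ at position 0: 'b' vs 'a' => not anagrams

0


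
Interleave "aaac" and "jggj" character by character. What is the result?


Interleaving "aaac" and "jggj":
  Position 0: 'a' from first, 'j' from second => "aj"
  Position 1: 'a' from first, 'g' from second => "ag"
  Position 2: 'a' from first, 'g' from second => "ag"
  Position 3: 'c' from first, 'j' from second => "cj"
Result: ajagagcj

ajagagcj


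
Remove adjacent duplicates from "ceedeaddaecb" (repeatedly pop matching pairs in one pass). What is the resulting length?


Input: ceedeaddaecb
Stack-based adjacent duplicate removal:
  Read 'c': push. Stack: c
  Read 'e': push. Stack: ce
  Read 'e': matches stack top 'e' => pop. Stack: c
  Read 'd': push. Stack: cd
  Read 'e': push. Stack: cde
  Read 'a': push. Stack: cdea
  Read 'd': push. Stack: cdead
  Read 'd': matches stack top 'd' => pop. Stack: cdea
  Read 'a': matches stack top 'a' => pop. Stack: cde
  Read 'e': matches stack top 'e' => pop. Stack: cd
  Read 'c': push. Stack: cdc
  Read 'b': push. Stack: cdcb
Final stack: "cdcb" (length 4)

4


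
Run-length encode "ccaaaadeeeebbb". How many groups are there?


Input: ccaaaadeeeebbb
Scanning for consecutive runs:
  Group 1: 'c' x 2 (positions 0-1)
  Group 2: 'a' x 4 (positions 2-5)
  Group 3: 'd' x 1 (positions 6-6)
  Group 4: 'e' x 4 (positions 7-10)
  Group 5: 'b' x 3 (positions 11-13)
Total groups: 5

5


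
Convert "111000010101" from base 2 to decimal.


Input: "111000010101" in base 2
Positional expansion:
  Digit '1' (value 1) x 2^11 = 2048
  Digit '1' (value 1) x 2^10 = 1024
  Digit '1' (value 1) x 2^9 = 512
  Digit '0' (value 0) x 2^8 = 0
  Digit '0' (value 0) x 2^7 = 0
  Digit '0' (value 0) x 2^6 = 0
  Digit '0' (value 0) x 2^5 = 0
  Digit '1' (value 1) x 2^4 = 16
  Digit '0' (value 0) x 2^3 = 0
  Digit '1' (value 1) x 2^2 = 4
  Digit '0' (value 0) x 2^1 = 0
  Digit '1' (value 1) x 2^0 = 1
Sum = 3605

3605


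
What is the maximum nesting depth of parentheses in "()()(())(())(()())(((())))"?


Input: "()()(())(())(()())(((())))"
Tracking depth:
  Position 0 '(': depth becomes 1
  Position 1 ')': depth becomes 0
  Position 2 '(': depth becomes 1
  Position 3 ')': depth becomes 0
  Position 4 '(': depth becomes 1
  Position 5 '(': depth becomes 2
  Position 6 ')': depth becomes 1
  Position 7 ')': depth becomes 0
  Position 8 '(': depth becomes 1
  Position 9 '(': depth becomes 2
  Position 10 ')': depth becomes 1
  Position 11 ')': depth becomes 0
  Position 12 '(': depth becomes 1
  Position 13 '(': depth becomes 2
  Position 14 ')': depth becomes 1
  Position 15 '(': depth becomes 2
  Position 16 ')': depth becomes 1
  Position 17 ')': depth becomes 0
  Position 18 '(': depth becomes 1
  Position 19 '(': depth becomes 2
  Position 20 '(': depth becomes 3
  Position 21 '(': depth becomes 4
  Position 22 ')': depth becomes 3
  Position 23 ')': depth becomes 2
  Position 24 ')': depth becomes 1
  Position 25 ')': depth becomes 0
Maximum depth reached: 4

4


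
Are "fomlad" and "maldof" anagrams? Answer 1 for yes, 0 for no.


Strings: "fomlad", "maldof"
Sorted first:  adflmo
Sorted second: adflmo
Sorted forms match => anagrams

1


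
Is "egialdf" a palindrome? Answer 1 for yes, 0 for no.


Input: egialdf
Reversed: fdlaige
  Compare pos 0 ('e') with pos 6 ('f'): MISMATCH
  Compare pos 1 ('g') with pos 5 ('d'): MISMATCH
  Compare pos 2 ('i') with pos 4 ('l'): MISMATCH
Result: not a palindrome

0


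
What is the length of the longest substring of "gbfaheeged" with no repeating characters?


Input: "gbfaheeged"
Sliding window (track last position of each char):
  Position 0 ('g'): window [0,0] length 1 -- new best
  Position 1 ('b'): window [0,1] length 2 -- new best
  Position 2 ('f'): window [0,2] length 3 -- new best
  Position 3 ('a'): window [0,3] length 4 -- new best
  Position 4 ('h'): window [0,4] length 5 -- new best
  Position 5 ('e'): window [0,5] length 6 -- new best
  Position 6 ('e'): repeat (last at 5), move window start to 6
  Position 6 ('e'): window [6,6] length 1
  Position 7 ('g'): window [6,7] length 2
  Position 8 ('e'): repeat (last at 6), move window start to 7
  Position 8 ('e'): window [7,8] length 2
  Position 9 ('d'): window [7,9] length 3
Longest substring with no repeats: "gbfahe" with length 6

6


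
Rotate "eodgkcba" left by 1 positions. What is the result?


Input: "eodgkcba", rotate left by 1
First 1 characters: "e"
Remaining characters: "odgkcba"
Concatenate remaining + first: "odgkcba" + "e" = "odgkcbae"

odgkcbae


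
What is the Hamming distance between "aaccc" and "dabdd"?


Comparing "aaccc" and "dabdd" position by position:
  Position 0: 'a' vs 'd' => differ
  Position 1: 'a' vs 'a' => same
  Position 2: 'c' vs 'b' => differ
  Position 3: 'c' vs 'd' => differ
  Position 4: 'c' vs 'd' => differ
Total differences (Hamming distance): 4

4


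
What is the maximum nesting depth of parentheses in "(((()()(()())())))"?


Input: "(((()()(()())())))"
Tracking depth:
  Position 0 '(': depth becomes 1
  Position 1 '(': depth becomes 2
  Position 2 '(': depth becomes 3
  Position 3 '(': depth becomes 4
  Position 4 ')': depth becomes 3
  Position 5 '(': depth becomes 4
  Position 6 ')': depth becomes 3
  Position 7 '(': depth becomes 4
  Position 8 '(': depth becomes 5
  Position 9 ')': depth becomes 4
  Position 10 '(': depth becomes 5
  Position 11 ')': depth becomes 4
  Position 12 ')': depth becomes 3
  Position 13 '(': depth becomes 4
  Position 14 ')': depth becomes 3
  Position 15 ')': depth becomes 2
  Position 16 ')': depth becomes 1
  Position 17 ')': depth becomes 0
Maximum depth reached: 5

5


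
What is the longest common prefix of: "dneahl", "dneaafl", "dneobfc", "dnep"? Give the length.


Words: dneahl, dneaafl, dneobfc, dnep
  Position 0: all 'd' => match
  Position 1: all 'n' => match
  Position 2: all 'e' => match
  Position 3: ('a', 'a', 'o', 'p') => mismatch, stop
LCP = "dne" (length 3)

3


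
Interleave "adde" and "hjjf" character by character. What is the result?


Interleaving "adde" and "hjjf":
  Position 0: 'a' from first, 'h' from second => "ah"
  Position 1: 'd' from first, 'j' from second => "dj"
  Position 2: 'd' from first, 'j' from second => "dj"
  Position 3: 'e' from first, 'f' from second => "ef"
Result: ahdjdjef

ahdjdjef


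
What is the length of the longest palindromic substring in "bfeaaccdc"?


Input: "bfeaaccdc"
Checking substrings for palindromes:
  [6:9] "cdc" (len 3) => palindrome
  [3:5] "aa" (len 2) => palindrome
  [5:7] "cc" (len 2) => palindrome
Longest palindromic substring: "cdc" with length 3

3


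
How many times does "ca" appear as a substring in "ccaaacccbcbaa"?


Searching for "ca" in "ccaaacccbcbaa"
Scanning each position:
  Position 0: "cc" => no
  Position 1: "ca" => MATCH
  Position 2: "aa" => no
  Position 3: "aa" => no
  Position 4: "ac" => no
  Position 5: "cc" => no
  Position 6: "cc" => no
  Position 7: "cb" => no
  Position 8: "bc" => no
  Position 9: "cb" => no
  Position 10: "ba" => no
  Position 11: "aa" => no
Total occurrences: 1

1


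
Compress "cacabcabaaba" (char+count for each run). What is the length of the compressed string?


Input: cacabcabaaba
Runs:
  'c' x 1 => "c1"
  'a' x 1 => "a1"
  'c' x 1 => "c1"
  'a' x 1 => "a1"
  'b' x 1 => "b1"
  'c' x 1 => "c1"
  'a' x 1 => "a1"
  'b' x 1 => "b1"
  'a' x 2 => "a2"
  'b' x 1 => "b1"
  'a' x 1 => "a1"
Compressed: "c1a1c1a1b1c1a1b1a2b1a1"
Compressed length: 22

22


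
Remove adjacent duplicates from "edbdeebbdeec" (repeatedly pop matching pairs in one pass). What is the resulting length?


Input: edbdeebbdeec
Stack-based adjacent duplicate removal:
  Read 'e': push. Stack: e
  Read 'd': push. Stack: ed
  Read 'b': push. Stack: edb
  Read 'd': push. Stack: edbd
  Read 'e': push. Stack: edbde
  Read 'e': matches stack top 'e' => pop. Stack: edbd
  Read 'b': push. Stack: edbdb
  Read 'b': matches stack top 'b' => pop. Stack: edbd
  Read 'd': matches stack top 'd' => pop. Stack: edb
  Read 'e': push. Stack: edbe
  Read 'e': matches stack top 'e' => pop. Stack: edb
  Read 'c': push. Stack: edbc
Final stack: "edbc" (length 4)

4


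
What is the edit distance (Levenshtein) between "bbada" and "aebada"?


Computing edit distance: "bbada" -> "aebada"
DP table:
           a    e    b    a    d    a
      0    1    2    3    4    5    6
  b   1    1    2    2    3    4    5
  b   2    2    2    2    3    4    5
  a   3    2    3    3    2    3    4
  d   4    3    3    4    3    2    3
  a   5    4    4    4    4    3    2
Edit distance = dp[5][6] = 2

2


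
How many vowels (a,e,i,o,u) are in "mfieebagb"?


Input: mfieebagb
Checking each character:
  'm' at position 0: consonant
  'f' at position 1: consonant
  'i' at position 2: vowel (running total: 1)
  'e' at position 3: vowel (running total: 2)
  'e' at position 4: vowel (running total: 3)
  'b' at position 5: consonant
  'a' at position 6: vowel (running total: 4)
  'g' at position 7: consonant
  'b' at position 8: consonant
Total vowels: 4

4


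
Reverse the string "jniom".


Input: jniom
Reading characters right to left:
  Position 4: 'm'
  Position 3: 'o'
  Position 2: 'i'
  Position 1: 'n'
  Position 0: 'j'
Reversed: moinj

moinj


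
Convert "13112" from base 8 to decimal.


Input: "13112" in base 8
Positional expansion:
  Digit '1' (value 1) x 8^4 = 4096
  Digit '3' (value 3) x 8^3 = 1536
  Digit '1' (value 1) x 8^2 = 64
  Digit '1' (value 1) x 8^1 = 8
  Digit '2' (value 2) x 8^0 = 2
Sum = 5706

5706


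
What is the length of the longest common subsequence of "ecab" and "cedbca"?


LCS of "ecab" and "cedbca"
DP table:
           c    e    d    b    c    a
      0    0    0    0    0    0    0
  e   0    0    1    1    1    1    1
  c   0    1    1    1    1    2    2
  a   0    1    1    1    1    2    3
  b   0    1    1    1    2    2    3
LCS length = dp[4][6] = 3

3


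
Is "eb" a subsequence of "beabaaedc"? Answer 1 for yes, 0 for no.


Check if "eb" is a subsequence of "beabaaedc"
Greedy scan:
  Position 0 ('b'): no match needed
  Position 1 ('e'): matches sub[0] = 'e'
  Position 2 ('a'): no match needed
  Position 3 ('b'): matches sub[1] = 'b'
  Position 4 ('a'): no match needed
  Position 5 ('a'): no match needed
  Position 6 ('e'): no match needed
  Position 7 ('d'): no match needed
  Position 8 ('c'): no match needed
All 2 characters matched => is a subsequence

1


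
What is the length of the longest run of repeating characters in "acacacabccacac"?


Input: "acacacabccacac"
Scanning for longest run:
  Position 1 ('c'): new char, reset run to 1
  Position 2 ('a'): new char, reset run to 1
  Position 3 ('c'): new char, reset run to 1
  Position 4 ('a'): new char, reset run to 1
  Position 5 ('c'): new char, reset run to 1
  Position 6 ('a'): new char, reset run to 1
  Position 7 ('b'): new char, reset run to 1
  Position 8 ('c'): new char, reset run to 1
  Position 9 ('c'): continues run of 'c', length=2
  Position 10 ('a'): new char, reset run to 1
  Position 11 ('c'): new char, reset run to 1
  Position 12 ('a'): new char, reset run to 1
  Position 13 ('c'): new char, reset run to 1
Longest run: 'c' with length 2

2


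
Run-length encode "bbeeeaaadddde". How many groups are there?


Input: bbeeeaaadddde
Scanning for consecutive runs:
  Group 1: 'b' x 2 (positions 0-1)
  Group 2: 'e' x 3 (positions 2-4)
  Group 3: 'a' x 3 (positions 5-7)
  Group 4: 'd' x 4 (positions 8-11)
  Group 5: 'e' x 1 (positions 12-12)
Total groups: 5

5


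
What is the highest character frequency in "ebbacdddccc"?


Input: ebbacdddccc
Character counts:
  'a': 1
  'b': 2
  'c': 4
  'd': 3
  'e': 1
Maximum frequency: 4

4


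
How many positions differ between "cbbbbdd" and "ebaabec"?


Comparing "cbbbbdd" and "ebaabec" position by position:
  Position 0: 'c' vs 'e' => DIFFER
  Position 1: 'b' vs 'b' => same
  Position 2: 'b' vs 'a' => DIFFER
  Position 3: 'b' vs 'a' => DIFFER
  Position 4: 'b' vs 'b' => same
  Position 5: 'd' vs 'e' => DIFFER
  Position 6: 'd' vs 'c' => DIFFER
Positions that differ: 5

5


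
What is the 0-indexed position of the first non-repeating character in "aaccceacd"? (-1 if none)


Input: aaccceacd
Character frequencies:
  'a': 3
  'c': 4
  'd': 1
  'e': 1
Scanning left to right for freq == 1:
  Position 0 ('a'): freq=3, skip
  Position 1 ('a'): freq=3, skip
  Position 2 ('c'): freq=4, skip
  Position 3 ('c'): freq=4, skip
  Position 4 ('c'): freq=4, skip
  Position 5 ('e'): unique! => answer = 5

5


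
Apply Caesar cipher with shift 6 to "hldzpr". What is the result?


Caesar cipher: shift "hldzpr" by 6
  'h' (pos 7) + 6 = pos 13 = 'n'
  'l' (pos 11) + 6 = pos 17 = 'r'
  'd' (pos 3) + 6 = pos 9 = 'j'
  'z' (pos 25) + 6 = pos 5 = 'f'
  'p' (pos 15) + 6 = pos 21 = 'v'
  'r' (pos 17) + 6 = pos 23 = 'x'
Result: nrjfvx

nrjfvx


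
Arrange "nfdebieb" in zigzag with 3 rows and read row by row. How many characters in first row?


Zigzag "nfdebieb" into 3 rows:
Placing characters:
  'n' => row 0
  'f' => row 1
  'd' => row 2
  'e' => row 1
  'b' => row 0
  'i' => row 1
  'e' => row 2
  'b' => row 1
Rows:
  Row 0: "nb"
  Row 1: "feib"
  Row 2: "de"
First row length: 2

2


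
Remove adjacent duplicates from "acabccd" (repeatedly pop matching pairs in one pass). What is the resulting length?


Input: acabccd
Stack-based adjacent duplicate removal:
  Read 'a': push. Stack: a
  Read 'c': push. Stack: ac
  Read 'a': push. Stack: aca
  Read 'b': push. Stack: acab
  Read 'c': push. Stack: acabc
  Read 'c': matches stack top 'c' => pop. Stack: acab
  Read 'd': push. Stack: acabd
Final stack: "acabd" (length 5)

5


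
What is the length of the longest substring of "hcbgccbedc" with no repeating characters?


Input: "hcbgccbedc"
Sliding window (track last position of each char):
  Position 0 ('h'): window [0,0] length 1 -- new best
  Position 1 ('c'): window [0,1] length 2 -- new best
  Position 2 ('b'): window [0,2] length 3 -- new best
  Position 3 ('g'): window [0,3] length 4 -- new best
  Position 4 ('c'): repeat (last at 1), move window start to 2
  Position 4 ('c'): window [2,4] length 3
  Position 5 ('c'): repeat (last at 4), move window start to 5
  Position 5 ('c'): window [5,5] length 1
  Position 6 ('b'): window [5,6] length 2
  Position 7 ('e'): window [5,7] length 3
  Position 8 ('d'): window [5,8] length 4
  Position 9 ('c'): repeat (last at 5), move window start to 6
  Position 9 ('c'): window [6,9] length 4
Longest substring with no repeats: "hcbg" with length 4

4


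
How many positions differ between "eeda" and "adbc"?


Comparing "eeda" and "adbc" position by position:
  Position 0: 'e' vs 'a' => DIFFER
  Position 1: 'e' vs 'd' => DIFFER
  Position 2: 'd' vs 'b' => DIFFER
  Position 3: 'a' vs 'c' => DIFFER
Positions that differ: 4

4


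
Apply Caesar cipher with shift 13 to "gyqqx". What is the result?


Caesar cipher: shift "gyqqx" by 13
  'g' (pos 6) + 13 = pos 19 = 't'
  'y' (pos 24) + 13 = pos 11 = 'l'
  'q' (pos 16) + 13 = pos 3 = 'd'
  'q' (pos 16) + 13 = pos 3 = 'd'
  'x' (pos 23) + 13 = pos 10 = 'k'
Result: tlddk

tlddk


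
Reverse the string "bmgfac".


Input: bmgfac
Reading characters right to left:
  Position 5: 'c'
  Position 4: 'a'
  Position 3: 'f'
  Position 2: 'g'
  Position 1: 'm'
  Position 0: 'b'
Reversed: cafgmb

cafgmb


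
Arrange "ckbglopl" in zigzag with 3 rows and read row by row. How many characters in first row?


Zigzag "ckbglopl" into 3 rows:
Placing characters:
  'c' => row 0
  'k' => row 1
  'b' => row 2
  'g' => row 1
  'l' => row 0
  'o' => row 1
  'p' => row 2
  'l' => row 1
Rows:
  Row 0: "cl"
  Row 1: "kgol"
  Row 2: "bp"
First row length: 2

2


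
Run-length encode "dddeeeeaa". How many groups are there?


Input: dddeeeeaa
Scanning for consecutive runs:
  Group 1: 'd' x 3 (positions 0-2)
  Group 2: 'e' x 4 (positions 3-6)
  Group 3: 'a' x 2 (positions 7-8)
Total groups: 3

3


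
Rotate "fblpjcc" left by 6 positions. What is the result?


Input: "fblpjcc", rotate left by 6
First 6 characters: "fblpjc"
Remaining characters: "c"
Concatenate remaining + first: "c" + "fblpjc" = "cfblpjc"

cfblpjc


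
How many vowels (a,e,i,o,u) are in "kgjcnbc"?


Input: kgjcnbc
Checking each character:
  'k' at position 0: consonant
  'g' at position 1: consonant
  'j' at position 2: consonant
  'c' at position 3: consonant
  'n' at position 4: consonant
  'b' at position 5: consonant
  'c' at position 6: consonant
Total vowels: 0

0


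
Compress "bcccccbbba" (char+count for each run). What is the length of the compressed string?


Input: bcccccbbba
Runs:
  'b' x 1 => "b1"
  'c' x 5 => "c5"
  'b' x 3 => "b3"
  'a' x 1 => "a1"
Compressed: "b1c5b3a1"
Compressed length: 8

8


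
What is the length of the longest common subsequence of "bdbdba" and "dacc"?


LCS of "bdbdba" and "dacc"
DP table:
           d    a    c    c
      0    0    0    0    0
  b   0    0    0    0    0
  d   0    1    1    1    1
  b   0    1    1    1    1
  d   0    1    1    1    1
  b   0    1    1    1    1
  a   0    1    2    2    2
LCS length = dp[6][4] = 2

2


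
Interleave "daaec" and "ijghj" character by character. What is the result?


Interleaving "daaec" and "ijghj":
  Position 0: 'd' from first, 'i' from second => "di"
  Position 1: 'a' from first, 'j' from second => "aj"
  Position 2: 'a' from first, 'g' from second => "ag"
  Position 3: 'e' from first, 'h' from second => "eh"
  Position 4: 'c' from first, 'j' from second => "cj"
Result: diajagehcj

diajagehcj


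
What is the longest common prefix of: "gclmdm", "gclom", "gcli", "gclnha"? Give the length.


Words: gclmdm, gclom, gcli, gclnha
  Position 0: all 'g' => match
  Position 1: all 'c' => match
  Position 2: all 'l' => match
  Position 3: ('m', 'o', 'i', 'n') => mismatch, stop
LCP = "gcl" (length 3)

3


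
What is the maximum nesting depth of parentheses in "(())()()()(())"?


Input: "(())()()()(())"
Tracking depth:
  Position 0 '(': depth becomes 1
  Position 1 '(': depth becomes 2
  Position 2 ')': depth becomes 1
  Position 3 ')': depth becomes 0
  Position 4 '(': depth becomes 1
  Position 5 ')': depth becomes 0
  Position 6 '(': depth becomes 1
  Position 7 ')': depth becomes 0
  Position 8 '(': depth becomes 1
  Position 9 ')': depth becomes 0
  Position 10 '(': depth becomes 1
  Position 11 '(': depth becomes 2
  Position 12 ')': depth becomes 1
  Position 13 ')': depth becomes 0
Maximum depth reached: 2

2


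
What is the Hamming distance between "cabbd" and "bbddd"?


Comparing "cabbd" and "bbddd" position by position:
  Position 0: 'c' vs 'b' => differ
  Position 1: 'a' vs 'b' => differ
  Position 2: 'b' vs 'd' => differ
  Position 3: 'b' vs 'd' => differ
  Position 4: 'd' vs 'd' => same
Total differences (Hamming distance): 4

4


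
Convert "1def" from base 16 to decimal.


Input: "1def" in base 16
Positional expansion:
  Digit '1' (value 1) x 16^3 = 4096
  Digit 'd' (value 13) x 16^2 = 3328
  Digit 'e' (value 14) x 16^1 = 224
  Digit 'f' (value 15) x 16^0 = 15
Sum = 7663

7663


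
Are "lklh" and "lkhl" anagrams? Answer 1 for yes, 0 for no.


Strings: "lklh", "lkhl"
Sorted first:  hkll
Sorted second: hkll
Sorted forms match => anagrams

1


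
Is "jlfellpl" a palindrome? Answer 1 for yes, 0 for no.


Input: jlfellpl
Reversed: lplleflj
  Compare pos 0 ('j') with pos 7 ('l'): MISMATCH
  Compare pos 1 ('l') with pos 6 ('p'): MISMATCH
  Compare pos 2 ('f') with pos 5 ('l'): MISMATCH
  Compare pos 3 ('e') with pos 4 ('l'): MISMATCH
Result: not a palindrome

0


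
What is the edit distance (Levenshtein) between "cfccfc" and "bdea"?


Computing edit distance: "cfccfc" -> "bdea"
DP table:
           b    d    e    a
      0    1    2    3    4
  c   1    1    2    3    4
  f   2    2    2    3    4
  c   3    3    3    3    4
  c   4    4    4    4    4
  f   5    5    5    5    5
  c   6    6    6    6    6
Edit distance = dp[6][4] = 6

6


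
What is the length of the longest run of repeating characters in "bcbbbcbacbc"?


Input: "bcbbbcbacbc"
Scanning for longest run:
  Position 1 ('c'): new char, reset run to 1
  Position 2 ('b'): new char, reset run to 1
  Position 3 ('b'): continues run of 'b', length=2
  Position 4 ('b'): continues run of 'b', length=3
  Position 5 ('c'): new char, reset run to 1
  Position 6 ('b'): new char, reset run to 1
  Position 7 ('a'): new char, reset run to 1
  Position 8 ('c'): new char, reset run to 1
  Position 9 ('b'): new char, reset run to 1
  Position 10 ('c'): new char, reset run to 1
Longest run: 'b' with length 3

3


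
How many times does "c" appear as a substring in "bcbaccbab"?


Searching for "c" in "bcbaccbab"
Scanning each position:
  Position 0: "b" => no
  Position 1: "c" => MATCH
  Position 2: "b" => no
  Position 3: "a" => no
  Position 4: "c" => MATCH
  Position 5: "c" => MATCH
  Position 6: "b" => no
  Position 7: "a" => no
  Position 8: "b" => no
Total occurrences: 3

3


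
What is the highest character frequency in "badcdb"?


Input: badcdb
Character counts:
  'a': 1
  'b': 2
  'c': 1
  'd': 2
Maximum frequency: 2

2


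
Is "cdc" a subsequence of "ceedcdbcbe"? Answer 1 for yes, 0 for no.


Check if "cdc" is a subsequence of "ceedcdbcbe"
Greedy scan:
  Position 0 ('c'): matches sub[0] = 'c'
  Position 1 ('e'): no match needed
  Position 2 ('e'): no match needed
  Position 3 ('d'): matches sub[1] = 'd'
  Position 4 ('c'): matches sub[2] = 'c'
  Position 5 ('d'): no match needed
  Position 6 ('b'): no match needed
  Position 7 ('c'): no match needed
  Position 8 ('b'): no match needed
  Position 9 ('e'): no match needed
All 3 characters matched => is a subsequence

1


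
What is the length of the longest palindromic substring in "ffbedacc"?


Input: "ffbedacc"
Checking substrings for palindromes:
  [0:2] "ff" (len 2) => palindrome
  [6:8] "cc" (len 2) => palindrome
Longest palindromic substring: "ff" with length 2

2


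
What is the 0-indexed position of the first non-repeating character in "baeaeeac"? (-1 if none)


Input: baeaeeac
Character frequencies:
  'a': 3
  'b': 1
  'c': 1
  'e': 3
Scanning left to right for freq == 1:
  Position 0 ('b'): unique! => answer = 0

0


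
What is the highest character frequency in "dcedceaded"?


Input: dcedceaded
Character counts:
  'a': 1
  'c': 2
  'd': 4
  'e': 3
Maximum frequency: 4

4


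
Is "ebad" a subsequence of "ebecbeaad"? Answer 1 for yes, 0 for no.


Check if "ebad" is a subsequence of "ebecbeaad"
Greedy scan:
  Position 0 ('e'): matches sub[0] = 'e'
  Position 1 ('b'): matches sub[1] = 'b'
  Position 2 ('e'): no match needed
  Position 3 ('c'): no match needed
  Position 4 ('b'): no match needed
  Position 5 ('e'): no match needed
  Position 6 ('a'): matches sub[2] = 'a'
  Position 7 ('a'): no match needed
  Position 8 ('d'): matches sub[3] = 'd'
All 4 characters matched => is a subsequence

1
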